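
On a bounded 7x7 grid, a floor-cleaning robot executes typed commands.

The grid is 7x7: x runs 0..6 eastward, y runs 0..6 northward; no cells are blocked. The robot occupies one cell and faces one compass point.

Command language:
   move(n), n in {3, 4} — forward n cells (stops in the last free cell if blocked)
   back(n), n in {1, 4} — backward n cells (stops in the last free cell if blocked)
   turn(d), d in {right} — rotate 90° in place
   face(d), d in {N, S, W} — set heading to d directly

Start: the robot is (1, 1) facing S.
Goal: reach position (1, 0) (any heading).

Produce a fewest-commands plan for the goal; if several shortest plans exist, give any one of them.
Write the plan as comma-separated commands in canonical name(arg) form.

begin: (1, 1) facing S
t=1 move(3) ⇒ (1, 0) facing S
minimal: 1 command(s), checked below 1.

move(3)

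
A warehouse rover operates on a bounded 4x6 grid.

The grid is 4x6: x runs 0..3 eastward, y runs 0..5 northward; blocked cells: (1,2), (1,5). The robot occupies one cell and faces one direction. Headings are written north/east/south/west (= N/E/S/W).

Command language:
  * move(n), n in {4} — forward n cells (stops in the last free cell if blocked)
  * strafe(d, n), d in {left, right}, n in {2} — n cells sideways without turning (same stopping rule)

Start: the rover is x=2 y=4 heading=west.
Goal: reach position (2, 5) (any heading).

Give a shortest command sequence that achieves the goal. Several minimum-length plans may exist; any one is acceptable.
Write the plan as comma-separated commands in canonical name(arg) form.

initial: x=2 y=4 heading=west
[1] after strafe(right, 2): x=2 y=5 heading=west
no 0-step plan works, so 1 is optimal.

strafe(right, 2)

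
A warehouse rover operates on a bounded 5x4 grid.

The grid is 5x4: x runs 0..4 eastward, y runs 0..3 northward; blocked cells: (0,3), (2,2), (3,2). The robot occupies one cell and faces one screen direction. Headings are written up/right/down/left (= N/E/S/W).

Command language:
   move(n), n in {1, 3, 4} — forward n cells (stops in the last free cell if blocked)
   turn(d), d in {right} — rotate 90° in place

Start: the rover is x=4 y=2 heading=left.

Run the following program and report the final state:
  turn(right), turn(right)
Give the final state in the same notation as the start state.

initial: x=4 y=2 heading=left
t=1 turn(right) ⇒ x=4 y=2 heading=up
t=2 turn(right) ⇒ x=4 y=2 heading=right

x=4 y=2 heading=right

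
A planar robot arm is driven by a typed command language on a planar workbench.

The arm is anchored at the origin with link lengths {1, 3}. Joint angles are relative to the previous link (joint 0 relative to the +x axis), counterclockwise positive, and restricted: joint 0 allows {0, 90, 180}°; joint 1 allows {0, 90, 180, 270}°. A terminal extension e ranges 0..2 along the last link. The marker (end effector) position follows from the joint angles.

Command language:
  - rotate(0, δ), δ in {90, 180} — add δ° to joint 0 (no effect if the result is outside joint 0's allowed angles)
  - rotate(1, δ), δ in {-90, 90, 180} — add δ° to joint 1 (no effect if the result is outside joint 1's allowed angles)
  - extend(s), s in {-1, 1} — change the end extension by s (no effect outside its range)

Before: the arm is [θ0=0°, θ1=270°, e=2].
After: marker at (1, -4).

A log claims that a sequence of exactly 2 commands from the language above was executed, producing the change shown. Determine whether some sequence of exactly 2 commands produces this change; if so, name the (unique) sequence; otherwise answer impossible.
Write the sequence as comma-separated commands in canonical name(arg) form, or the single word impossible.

key: running extend(-1) before extend(1) would end elsewhere — order is forced
begin: [θ0=0°, θ1=270°, e=2]
step 1 (extend(1)): [θ0=0°, θ1=270°, e=2]
step 2 (extend(-1)): [θ0=0°, θ1=270°, e=1]
all 49 alternatives checked — unique.

extend(1), extend(-1)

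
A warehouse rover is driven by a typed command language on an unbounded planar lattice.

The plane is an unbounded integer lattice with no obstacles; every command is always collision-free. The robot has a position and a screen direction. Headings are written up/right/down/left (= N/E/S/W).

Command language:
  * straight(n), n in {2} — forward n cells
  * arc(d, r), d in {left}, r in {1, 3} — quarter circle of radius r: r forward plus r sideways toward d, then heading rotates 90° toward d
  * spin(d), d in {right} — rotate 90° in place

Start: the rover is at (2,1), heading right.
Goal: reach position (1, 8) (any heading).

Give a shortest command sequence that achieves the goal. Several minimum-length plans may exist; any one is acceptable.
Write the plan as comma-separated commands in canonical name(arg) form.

arc(left, 3), arc(left, 1), spin(right), arc(left, 3)

initial: at (2,1), heading right
step 1 (arc(left, 3)): at (5,4), heading up
step 2 (arc(left, 1)): at (4,5), heading left
step 3 (spin(right)): at (4,5), heading up
step 4 (arc(left, 3)): at (1,8), heading left
nothing shorter than 4 reaches the goal.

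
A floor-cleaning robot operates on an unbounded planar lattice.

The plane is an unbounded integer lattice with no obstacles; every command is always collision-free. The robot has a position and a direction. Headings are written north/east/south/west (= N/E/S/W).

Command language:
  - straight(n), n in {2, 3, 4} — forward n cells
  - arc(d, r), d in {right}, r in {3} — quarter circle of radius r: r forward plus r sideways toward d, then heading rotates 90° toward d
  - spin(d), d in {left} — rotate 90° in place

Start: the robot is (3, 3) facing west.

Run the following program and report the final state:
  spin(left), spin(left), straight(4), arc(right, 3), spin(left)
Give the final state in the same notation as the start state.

(10, 0) facing east

initial: (3, 3) facing west
[1] after spin(left): (3, 3) facing south
[2] after spin(left): (3, 3) facing east
[3] after straight(4): (7, 3) facing east
[4] after arc(right, 3): (10, 0) facing south
[5] after spin(left): (10, 0) facing east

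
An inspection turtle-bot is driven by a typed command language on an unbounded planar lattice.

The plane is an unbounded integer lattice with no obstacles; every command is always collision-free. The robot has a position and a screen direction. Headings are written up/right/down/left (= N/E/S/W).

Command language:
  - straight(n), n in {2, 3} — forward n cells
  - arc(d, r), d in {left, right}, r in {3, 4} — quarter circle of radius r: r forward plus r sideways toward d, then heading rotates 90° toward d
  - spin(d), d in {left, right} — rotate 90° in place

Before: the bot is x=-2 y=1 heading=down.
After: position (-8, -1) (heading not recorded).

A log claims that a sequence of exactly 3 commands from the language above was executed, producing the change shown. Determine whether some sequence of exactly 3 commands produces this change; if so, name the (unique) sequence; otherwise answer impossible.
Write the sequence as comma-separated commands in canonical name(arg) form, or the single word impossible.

key: order matters: swapping straight(2) and arc(right, 3) lands elsewhere
from: x=-2 y=1 heading=down
[1] after straight(2): x=-2 y=-1 heading=down
[2] after arc(right, 3): x=-5 y=-4 heading=left
[3] after arc(right, 3): x=-8 y=-1 heading=up
uniquely the one of 512 3-step routes that fits.

straight(2), arc(right, 3), arc(right, 3)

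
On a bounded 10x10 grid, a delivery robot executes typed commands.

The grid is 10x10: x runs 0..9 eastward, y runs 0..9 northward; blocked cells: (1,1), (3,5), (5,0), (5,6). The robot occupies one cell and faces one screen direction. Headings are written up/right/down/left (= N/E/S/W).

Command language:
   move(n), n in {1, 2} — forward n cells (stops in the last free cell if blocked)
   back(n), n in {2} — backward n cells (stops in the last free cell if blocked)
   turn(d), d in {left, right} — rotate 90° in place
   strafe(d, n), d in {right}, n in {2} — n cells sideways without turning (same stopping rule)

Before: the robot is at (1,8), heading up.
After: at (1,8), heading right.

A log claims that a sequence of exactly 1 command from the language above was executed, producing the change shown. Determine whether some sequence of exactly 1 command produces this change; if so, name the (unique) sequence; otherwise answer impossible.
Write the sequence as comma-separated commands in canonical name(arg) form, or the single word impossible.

key: (1,8) unchanged — the single command moves nothing
start: at (1,8), heading up
t=1 turn(right) ⇒ at (1,8), heading right
all 6 alternatives checked — unique.

turn(right)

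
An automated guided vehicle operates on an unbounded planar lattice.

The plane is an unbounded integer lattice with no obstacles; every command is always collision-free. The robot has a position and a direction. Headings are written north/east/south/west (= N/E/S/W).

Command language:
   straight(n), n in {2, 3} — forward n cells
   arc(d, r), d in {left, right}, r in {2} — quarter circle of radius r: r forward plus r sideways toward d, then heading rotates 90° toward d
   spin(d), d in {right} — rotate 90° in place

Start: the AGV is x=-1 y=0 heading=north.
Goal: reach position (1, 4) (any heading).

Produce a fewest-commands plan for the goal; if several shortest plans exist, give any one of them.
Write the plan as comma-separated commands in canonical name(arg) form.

straight(2), arc(right, 2)

from: x=-1 y=0 heading=north
1. straight(2) → x=-1 y=2 heading=north
2. arc(right, 2) → x=1 y=4 heading=east
minimal: 2 command(s), checked below 2.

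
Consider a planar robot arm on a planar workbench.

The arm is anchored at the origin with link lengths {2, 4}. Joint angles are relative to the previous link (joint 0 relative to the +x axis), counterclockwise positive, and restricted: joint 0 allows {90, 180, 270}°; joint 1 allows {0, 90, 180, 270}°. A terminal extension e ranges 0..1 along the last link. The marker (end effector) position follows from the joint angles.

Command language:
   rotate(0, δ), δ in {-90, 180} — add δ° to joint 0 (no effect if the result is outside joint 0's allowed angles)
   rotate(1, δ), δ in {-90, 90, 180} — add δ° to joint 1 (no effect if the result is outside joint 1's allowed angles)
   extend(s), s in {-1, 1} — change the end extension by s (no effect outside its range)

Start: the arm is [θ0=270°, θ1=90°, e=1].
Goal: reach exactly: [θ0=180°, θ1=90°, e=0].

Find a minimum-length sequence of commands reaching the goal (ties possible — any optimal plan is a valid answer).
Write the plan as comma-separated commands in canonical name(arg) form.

begin: [θ0=270°, θ1=90°, e=1]
t=1 extend(-1) ⇒ [θ0=270°, θ1=90°, e=0]
t=2 rotate(0, -90) ⇒ [θ0=180°, θ1=90°, e=0]
nothing shorter than 2 reaches the goal.

extend(-1), rotate(0, -90)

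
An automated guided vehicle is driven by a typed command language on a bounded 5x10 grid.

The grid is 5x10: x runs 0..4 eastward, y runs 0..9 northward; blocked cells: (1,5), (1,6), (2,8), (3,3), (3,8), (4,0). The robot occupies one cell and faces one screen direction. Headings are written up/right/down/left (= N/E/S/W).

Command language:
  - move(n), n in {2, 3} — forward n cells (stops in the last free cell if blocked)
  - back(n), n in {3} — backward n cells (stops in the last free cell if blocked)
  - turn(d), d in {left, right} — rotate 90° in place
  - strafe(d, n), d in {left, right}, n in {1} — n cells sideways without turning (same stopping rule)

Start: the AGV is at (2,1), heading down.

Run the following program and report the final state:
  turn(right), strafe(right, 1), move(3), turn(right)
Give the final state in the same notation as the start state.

at (0,2), heading up

start: at (2,1), heading down
1. turn(right) → at (2,1), heading left
2. strafe(right, 1) → at (2,2), heading left
3. move(3) → at (0,2), heading left
4. turn(right) → at (0,2), heading up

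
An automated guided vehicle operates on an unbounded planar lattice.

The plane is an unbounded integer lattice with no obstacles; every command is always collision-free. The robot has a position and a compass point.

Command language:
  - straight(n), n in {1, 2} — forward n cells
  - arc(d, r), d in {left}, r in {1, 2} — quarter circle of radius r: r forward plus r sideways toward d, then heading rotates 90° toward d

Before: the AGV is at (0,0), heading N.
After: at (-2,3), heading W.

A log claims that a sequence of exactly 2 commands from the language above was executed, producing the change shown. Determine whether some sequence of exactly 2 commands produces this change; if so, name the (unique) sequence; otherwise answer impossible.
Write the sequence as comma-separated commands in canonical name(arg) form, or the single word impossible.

straight(1), arc(left, 2)

key: cell and facing (now W) both changed — the 2 commands mix motion and turning
from: at (0,0), heading N
[1] after straight(1): at (0,1), heading N
[2] after arc(left, 2): at (-2,3), heading W
no rival 2-sequence matches.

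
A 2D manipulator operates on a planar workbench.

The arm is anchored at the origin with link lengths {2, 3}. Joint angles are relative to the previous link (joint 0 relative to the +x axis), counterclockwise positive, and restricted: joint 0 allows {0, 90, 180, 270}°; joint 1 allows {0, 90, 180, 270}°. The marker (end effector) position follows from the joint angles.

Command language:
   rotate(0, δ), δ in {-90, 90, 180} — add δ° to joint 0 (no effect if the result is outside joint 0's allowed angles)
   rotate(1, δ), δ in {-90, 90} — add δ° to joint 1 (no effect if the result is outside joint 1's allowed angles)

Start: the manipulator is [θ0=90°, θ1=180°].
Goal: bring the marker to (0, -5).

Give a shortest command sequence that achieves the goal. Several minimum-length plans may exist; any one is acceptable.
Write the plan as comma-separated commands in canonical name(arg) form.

rotate(1, 90), rotate(1, 90), rotate(0, 180)

begin: [θ0=90°, θ1=180°]
step 1 (rotate(1, 90)): [θ0=90°, θ1=270°]
step 2 (rotate(1, 90)): [θ0=90°, θ1=0°]
step 3 (rotate(0, 180)): [θ0=270°, θ1=0°]
no 2-step plan works, so 3 is optimal.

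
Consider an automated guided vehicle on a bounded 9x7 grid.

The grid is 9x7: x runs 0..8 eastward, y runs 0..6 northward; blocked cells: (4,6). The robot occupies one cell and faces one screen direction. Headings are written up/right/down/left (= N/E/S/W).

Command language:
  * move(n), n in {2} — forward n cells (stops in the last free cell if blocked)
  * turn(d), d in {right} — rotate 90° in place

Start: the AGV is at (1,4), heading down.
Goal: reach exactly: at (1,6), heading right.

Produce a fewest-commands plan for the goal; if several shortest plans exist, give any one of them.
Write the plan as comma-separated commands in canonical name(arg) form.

initial: at (1,4), heading down
[1] after turn(right): at (1,4), heading left
[2] after turn(right): at (1,4), heading up
[3] after move(2): at (1,6), heading up
[4] after turn(right): at (1,6), heading right
shorter routes all fall short; 4 is best.

turn(right), turn(right), move(2), turn(right)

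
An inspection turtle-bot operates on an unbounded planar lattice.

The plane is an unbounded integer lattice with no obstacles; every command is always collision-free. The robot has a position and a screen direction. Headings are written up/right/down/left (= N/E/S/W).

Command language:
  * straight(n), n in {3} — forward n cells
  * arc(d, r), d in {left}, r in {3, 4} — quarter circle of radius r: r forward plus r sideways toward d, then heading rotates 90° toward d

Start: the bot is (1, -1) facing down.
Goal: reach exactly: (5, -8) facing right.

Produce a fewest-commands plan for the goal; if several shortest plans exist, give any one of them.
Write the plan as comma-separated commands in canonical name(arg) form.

start: (1, -1) facing down
1. straight(3) → (1, -4) facing down
2. arc(left, 4) → (5, -8) facing right
minimal: 2 command(s), checked below 2.

straight(3), arc(left, 4)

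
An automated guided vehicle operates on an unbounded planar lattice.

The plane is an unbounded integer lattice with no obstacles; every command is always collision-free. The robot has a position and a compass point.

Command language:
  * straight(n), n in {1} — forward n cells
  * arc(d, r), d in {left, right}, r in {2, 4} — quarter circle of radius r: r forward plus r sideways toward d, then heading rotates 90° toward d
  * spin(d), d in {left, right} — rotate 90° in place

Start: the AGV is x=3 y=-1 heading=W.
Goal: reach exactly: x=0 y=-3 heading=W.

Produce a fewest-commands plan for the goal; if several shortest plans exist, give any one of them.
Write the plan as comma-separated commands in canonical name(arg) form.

start: x=3 y=-1 heading=W
t=1 spin(left) ⇒ x=3 y=-1 heading=S
t=2 arc(right, 2) ⇒ x=1 y=-3 heading=W
t=3 straight(1) ⇒ x=0 y=-3 heading=W
nothing shorter than 3 reaches the goal.

spin(left), arc(right, 2), straight(1)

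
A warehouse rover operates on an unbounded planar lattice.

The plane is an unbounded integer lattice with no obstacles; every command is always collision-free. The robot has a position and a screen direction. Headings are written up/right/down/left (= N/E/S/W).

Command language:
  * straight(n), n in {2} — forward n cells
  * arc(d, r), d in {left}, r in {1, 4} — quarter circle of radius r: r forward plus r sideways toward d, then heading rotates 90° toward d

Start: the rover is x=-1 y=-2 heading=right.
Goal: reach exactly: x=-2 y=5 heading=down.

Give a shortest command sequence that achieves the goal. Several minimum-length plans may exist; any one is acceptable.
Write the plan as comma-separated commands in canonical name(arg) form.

from: x=-1 y=-2 heading=right
1. arc(left, 4) → x=3 y=2 heading=up
2. arc(left, 4) → x=-1 y=6 heading=left
3. arc(left, 1) → x=-2 y=5 heading=down
minimal: 3 command(s), checked below 3.

arc(left, 4), arc(left, 4), arc(left, 1)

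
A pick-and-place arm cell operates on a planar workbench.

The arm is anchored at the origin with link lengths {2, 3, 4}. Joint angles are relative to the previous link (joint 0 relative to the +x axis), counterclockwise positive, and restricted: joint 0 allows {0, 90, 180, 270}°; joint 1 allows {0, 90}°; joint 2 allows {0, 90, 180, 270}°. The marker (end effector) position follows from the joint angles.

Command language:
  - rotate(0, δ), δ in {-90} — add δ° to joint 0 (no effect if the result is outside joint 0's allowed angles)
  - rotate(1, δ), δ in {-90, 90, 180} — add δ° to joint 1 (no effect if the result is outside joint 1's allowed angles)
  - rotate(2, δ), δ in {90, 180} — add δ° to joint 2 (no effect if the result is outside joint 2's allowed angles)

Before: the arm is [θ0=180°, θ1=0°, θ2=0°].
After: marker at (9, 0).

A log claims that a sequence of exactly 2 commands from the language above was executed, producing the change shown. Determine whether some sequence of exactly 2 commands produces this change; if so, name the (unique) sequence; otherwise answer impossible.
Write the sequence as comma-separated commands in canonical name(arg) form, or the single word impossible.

t0: [θ0=180°, θ1=0°, θ2=0°]
t=1 rotate(0, -90) ⇒ [θ0=90°, θ1=0°, θ2=0°]
t=2 rotate(0, -90) ⇒ [θ0=0°, θ1=0°, θ2=0°]
all 36 alternatives checked — unique.

rotate(0, -90), rotate(0, -90)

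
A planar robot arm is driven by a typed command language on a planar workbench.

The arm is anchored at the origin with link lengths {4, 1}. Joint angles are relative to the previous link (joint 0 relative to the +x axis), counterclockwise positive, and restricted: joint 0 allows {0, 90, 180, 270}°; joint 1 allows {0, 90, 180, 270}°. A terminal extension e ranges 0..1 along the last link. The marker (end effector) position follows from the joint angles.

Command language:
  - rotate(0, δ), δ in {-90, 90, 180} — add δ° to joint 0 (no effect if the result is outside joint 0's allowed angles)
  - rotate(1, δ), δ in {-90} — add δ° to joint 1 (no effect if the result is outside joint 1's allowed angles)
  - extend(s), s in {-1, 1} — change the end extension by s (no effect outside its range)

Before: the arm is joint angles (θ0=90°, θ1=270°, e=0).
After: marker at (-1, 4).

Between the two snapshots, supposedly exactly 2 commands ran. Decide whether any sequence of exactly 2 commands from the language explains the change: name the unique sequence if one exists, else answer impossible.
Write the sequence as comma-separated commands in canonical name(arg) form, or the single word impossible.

t0: joint angles (θ0=90°, θ1=270°, e=0)
[1] after rotate(1, -90): joint angles (θ0=90°, θ1=180°, e=0)
[2] after rotate(1, -90): joint angles (θ0=90°, θ1=90°, e=0)
all 36 alternatives checked — unique.

rotate(1, -90), rotate(1, -90)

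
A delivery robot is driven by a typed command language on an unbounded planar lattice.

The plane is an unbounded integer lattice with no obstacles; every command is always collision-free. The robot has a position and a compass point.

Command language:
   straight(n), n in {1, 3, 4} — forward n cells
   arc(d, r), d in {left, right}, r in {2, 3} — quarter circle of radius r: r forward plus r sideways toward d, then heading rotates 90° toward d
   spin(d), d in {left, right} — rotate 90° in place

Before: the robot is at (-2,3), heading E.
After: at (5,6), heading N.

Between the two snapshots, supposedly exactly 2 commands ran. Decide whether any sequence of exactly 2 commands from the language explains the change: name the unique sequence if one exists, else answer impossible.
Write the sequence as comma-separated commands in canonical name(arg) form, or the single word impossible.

key: order matters: swapping straight(4) and arc(left, 3) lands elsewhere
initial: at (-2,3), heading E
[1] after straight(4): at (2,3), heading E
[2] after arc(left, 3): at (5,6), heading N
no other 2-command option fits: unique.

straight(4), arc(left, 3)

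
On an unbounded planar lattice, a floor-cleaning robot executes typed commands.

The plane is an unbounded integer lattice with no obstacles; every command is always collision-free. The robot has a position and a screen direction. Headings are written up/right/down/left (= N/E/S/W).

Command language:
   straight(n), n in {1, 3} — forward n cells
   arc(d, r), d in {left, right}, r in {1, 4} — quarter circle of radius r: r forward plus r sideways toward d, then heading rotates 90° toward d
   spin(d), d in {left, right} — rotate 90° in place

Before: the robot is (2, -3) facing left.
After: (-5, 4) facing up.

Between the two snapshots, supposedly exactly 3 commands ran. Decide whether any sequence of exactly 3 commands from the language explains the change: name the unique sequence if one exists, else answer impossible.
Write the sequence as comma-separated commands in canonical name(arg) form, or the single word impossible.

key: cell and facing (now N) both changed — the 3 commands mix motion and turning
initial: (2, -3) facing left
t=1 straight(3) ⇒ (-1, -3) facing left
t=2 arc(right, 4) ⇒ (-5, 1) facing up
t=3 straight(3) ⇒ (-5, 4) facing up
all 512 alternatives checked — unique.

straight(3), arc(right, 4), straight(3)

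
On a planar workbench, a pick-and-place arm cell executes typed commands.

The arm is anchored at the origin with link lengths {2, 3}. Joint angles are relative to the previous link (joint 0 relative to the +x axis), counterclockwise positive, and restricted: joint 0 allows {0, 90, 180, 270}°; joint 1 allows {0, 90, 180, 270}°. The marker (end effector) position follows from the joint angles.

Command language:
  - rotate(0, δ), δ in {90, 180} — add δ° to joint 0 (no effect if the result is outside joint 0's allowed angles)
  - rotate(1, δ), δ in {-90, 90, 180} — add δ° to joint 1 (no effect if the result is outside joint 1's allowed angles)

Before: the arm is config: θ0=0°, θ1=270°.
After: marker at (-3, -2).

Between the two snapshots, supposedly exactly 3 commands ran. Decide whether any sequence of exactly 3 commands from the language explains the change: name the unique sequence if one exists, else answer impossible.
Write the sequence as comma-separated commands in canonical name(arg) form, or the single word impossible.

start: config: θ0=0°, θ1=270°
t=1 rotate(0, 90) ⇒ config: θ0=90°, θ1=270°
t=2 rotate(0, 90) ⇒ config: θ0=180°, θ1=270°
t=3 rotate(0, 90) ⇒ config: θ0=270°, θ1=270°
all 125 alternatives checked — unique.

rotate(0, 90), rotate(0, 90), rotate(0, 90)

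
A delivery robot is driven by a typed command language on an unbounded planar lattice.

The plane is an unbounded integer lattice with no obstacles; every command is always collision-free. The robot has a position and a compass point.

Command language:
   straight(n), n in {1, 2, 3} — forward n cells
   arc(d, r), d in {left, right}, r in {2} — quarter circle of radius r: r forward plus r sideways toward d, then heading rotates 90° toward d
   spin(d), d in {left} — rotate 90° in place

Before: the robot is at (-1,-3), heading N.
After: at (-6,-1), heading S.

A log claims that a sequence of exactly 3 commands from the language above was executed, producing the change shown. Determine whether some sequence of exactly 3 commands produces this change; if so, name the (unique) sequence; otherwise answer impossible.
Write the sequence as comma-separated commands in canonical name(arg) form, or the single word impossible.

arc(left, 2), straight(3), spin(left)

key: order matters: swapping arc(left, 2) and spin(left) lands elsewhere
t0: at (-1,-3), heading N
[1] after arc(left, 2): at (-3,-1), heading W
[2] after straight(3): at (-6,-1), heading W
[3] after spin(left): at (-6,-1), heading S
all 216 alternatives checked — unique.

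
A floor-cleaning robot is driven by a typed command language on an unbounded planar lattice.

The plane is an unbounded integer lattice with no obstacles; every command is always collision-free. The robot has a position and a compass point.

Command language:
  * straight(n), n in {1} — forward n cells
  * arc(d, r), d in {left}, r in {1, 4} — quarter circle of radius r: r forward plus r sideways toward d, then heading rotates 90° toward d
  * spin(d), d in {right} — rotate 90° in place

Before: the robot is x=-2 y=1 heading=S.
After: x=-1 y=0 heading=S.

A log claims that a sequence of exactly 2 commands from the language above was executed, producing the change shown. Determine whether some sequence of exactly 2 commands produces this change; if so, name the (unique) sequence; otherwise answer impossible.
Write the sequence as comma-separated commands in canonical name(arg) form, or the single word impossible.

key: running spin(right) before arc(left, 1) would end elsewhere — order is forced
initial: x=-2 y=1 heading=S
t=1 arc(left, 1) ⇒ x=-1 y=0 heading=E
t=2 spin(right) ⇒ x=-1 y=0 heading=S
no rival 2-sequence matches.

arc(left, 1), spin(right)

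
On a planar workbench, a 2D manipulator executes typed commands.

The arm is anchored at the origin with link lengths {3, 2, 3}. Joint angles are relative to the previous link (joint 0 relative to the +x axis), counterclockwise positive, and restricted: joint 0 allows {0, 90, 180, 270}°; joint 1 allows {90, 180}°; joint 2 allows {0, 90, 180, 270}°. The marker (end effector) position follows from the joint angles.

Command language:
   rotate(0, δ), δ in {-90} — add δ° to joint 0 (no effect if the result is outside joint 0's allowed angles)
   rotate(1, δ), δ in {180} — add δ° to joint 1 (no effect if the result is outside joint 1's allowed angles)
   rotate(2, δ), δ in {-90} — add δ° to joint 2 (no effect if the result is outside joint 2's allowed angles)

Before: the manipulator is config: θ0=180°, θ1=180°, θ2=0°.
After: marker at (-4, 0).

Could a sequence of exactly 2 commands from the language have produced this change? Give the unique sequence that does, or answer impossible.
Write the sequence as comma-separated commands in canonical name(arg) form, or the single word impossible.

t0: config: θ0=180°, θ1=180°, θ2=0°
t=1 rotate(2, -90) ⇒ config: θ0=180°, θ1=180°, θ2=270°
t=2 rotate(2, -90) ⇒ config: θ0=180°, θ1=180°, θ2=180°
uniquely the one of 9 2-step routes that fits.

rotate(2, -90), rotate(2, -90)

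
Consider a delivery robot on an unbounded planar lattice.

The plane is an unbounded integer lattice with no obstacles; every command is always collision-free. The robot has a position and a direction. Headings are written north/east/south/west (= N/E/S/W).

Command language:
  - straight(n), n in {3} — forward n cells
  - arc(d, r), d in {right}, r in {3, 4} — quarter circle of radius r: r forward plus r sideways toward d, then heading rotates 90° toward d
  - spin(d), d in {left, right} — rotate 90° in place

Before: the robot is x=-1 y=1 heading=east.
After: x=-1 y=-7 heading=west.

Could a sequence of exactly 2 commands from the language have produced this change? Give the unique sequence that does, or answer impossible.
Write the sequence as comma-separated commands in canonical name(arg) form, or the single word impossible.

arc(right, 4), arc(right, 4)

key: position moved to (-1,-7) AND the heading swung to W — translation plus rotation needed
start: x=-1 y=1 heading=east
1. arc(right, 4) → x=3 y=-3 heading=south
2. arc(right, 4) → x=-1 y=-7 heading=west
all 25 alternatives checked — unique.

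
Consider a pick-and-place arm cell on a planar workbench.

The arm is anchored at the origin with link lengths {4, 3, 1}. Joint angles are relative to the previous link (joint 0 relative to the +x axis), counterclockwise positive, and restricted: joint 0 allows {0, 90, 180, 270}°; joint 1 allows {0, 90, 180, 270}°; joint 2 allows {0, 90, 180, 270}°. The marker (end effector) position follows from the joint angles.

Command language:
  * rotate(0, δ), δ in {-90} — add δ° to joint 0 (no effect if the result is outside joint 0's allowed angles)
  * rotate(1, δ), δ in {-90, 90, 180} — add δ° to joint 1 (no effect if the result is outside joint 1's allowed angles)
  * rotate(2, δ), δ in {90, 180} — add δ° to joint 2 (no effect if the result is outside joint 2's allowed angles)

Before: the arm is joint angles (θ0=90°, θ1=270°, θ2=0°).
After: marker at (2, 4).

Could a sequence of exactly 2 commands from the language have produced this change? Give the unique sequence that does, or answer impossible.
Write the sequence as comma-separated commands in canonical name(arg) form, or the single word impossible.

from: joint angles (θ0=90°, θ1=270°, θ2=0°)
1. rotate(2, 90) → joint angles (θ0=90°, θ1=270°, θ2=90°)
2. rotate(2, 90) → joint angles (θ0=90°, θ1=270°, θ2=180°)
uniquely the one of 36 2-step routes that fits.

rotate(2, 90), rotate(2, 90)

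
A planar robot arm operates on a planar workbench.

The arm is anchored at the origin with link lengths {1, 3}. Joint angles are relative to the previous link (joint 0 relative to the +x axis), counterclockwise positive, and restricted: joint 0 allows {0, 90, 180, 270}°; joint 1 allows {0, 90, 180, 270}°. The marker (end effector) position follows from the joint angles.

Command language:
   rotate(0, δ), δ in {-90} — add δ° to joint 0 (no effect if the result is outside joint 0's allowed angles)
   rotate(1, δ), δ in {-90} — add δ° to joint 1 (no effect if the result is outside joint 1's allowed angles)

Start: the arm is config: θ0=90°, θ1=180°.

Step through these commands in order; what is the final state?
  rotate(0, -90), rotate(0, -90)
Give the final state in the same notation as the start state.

config: θ0=270°, θ1=180°

from: config: θ0=90°, θ1=180°
1. rotate(0, -90) → config: θ0=0°, θ1=180°
2. rotate(0, -90) → config: θ0=270°, θ1=180°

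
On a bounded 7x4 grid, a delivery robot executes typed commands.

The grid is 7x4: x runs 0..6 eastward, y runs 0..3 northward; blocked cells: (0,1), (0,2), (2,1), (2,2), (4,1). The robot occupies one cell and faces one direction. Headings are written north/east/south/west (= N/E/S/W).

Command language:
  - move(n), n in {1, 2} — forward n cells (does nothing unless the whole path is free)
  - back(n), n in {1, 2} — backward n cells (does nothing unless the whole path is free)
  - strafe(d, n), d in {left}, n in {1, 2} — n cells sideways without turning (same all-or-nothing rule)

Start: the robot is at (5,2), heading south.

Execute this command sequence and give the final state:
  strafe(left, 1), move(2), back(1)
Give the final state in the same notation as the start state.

at (6,1), heading south

from: at (5,2), heading south
1. strafe(left, 1) → at (6,2), heading south
2. move(2) → at (6,0), heading south
3. back(1) → at (6,1), heading south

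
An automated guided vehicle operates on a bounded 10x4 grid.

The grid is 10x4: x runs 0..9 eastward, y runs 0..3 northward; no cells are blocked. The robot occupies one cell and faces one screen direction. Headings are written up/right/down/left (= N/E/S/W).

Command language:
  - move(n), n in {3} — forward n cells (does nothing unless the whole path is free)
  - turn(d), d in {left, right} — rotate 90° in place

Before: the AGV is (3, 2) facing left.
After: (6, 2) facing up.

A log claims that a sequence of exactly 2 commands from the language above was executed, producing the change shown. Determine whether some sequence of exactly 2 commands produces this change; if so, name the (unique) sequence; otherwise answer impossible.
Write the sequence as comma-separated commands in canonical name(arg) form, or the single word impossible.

all 9 sequences checked — none match.

impossible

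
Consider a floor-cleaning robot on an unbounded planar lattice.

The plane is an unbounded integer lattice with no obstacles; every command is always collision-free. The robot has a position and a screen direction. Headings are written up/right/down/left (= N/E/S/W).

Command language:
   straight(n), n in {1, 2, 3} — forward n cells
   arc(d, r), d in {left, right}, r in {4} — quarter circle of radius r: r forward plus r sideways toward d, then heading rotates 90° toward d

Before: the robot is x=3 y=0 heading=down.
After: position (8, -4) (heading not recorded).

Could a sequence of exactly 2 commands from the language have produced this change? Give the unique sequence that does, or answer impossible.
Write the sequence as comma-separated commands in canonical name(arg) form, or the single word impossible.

arc(left, 4), straight(1)

key: order matters: swapping arc(left, 4) and straight(1) lands elsewhere
start: x=3 y=0 heading=down
1. arc(left, 4) → x=7 y=-4 heading=right
2. straight(1) → x=8 y=-4 heading=right
uniquely the one of 25 2-step routes that fits.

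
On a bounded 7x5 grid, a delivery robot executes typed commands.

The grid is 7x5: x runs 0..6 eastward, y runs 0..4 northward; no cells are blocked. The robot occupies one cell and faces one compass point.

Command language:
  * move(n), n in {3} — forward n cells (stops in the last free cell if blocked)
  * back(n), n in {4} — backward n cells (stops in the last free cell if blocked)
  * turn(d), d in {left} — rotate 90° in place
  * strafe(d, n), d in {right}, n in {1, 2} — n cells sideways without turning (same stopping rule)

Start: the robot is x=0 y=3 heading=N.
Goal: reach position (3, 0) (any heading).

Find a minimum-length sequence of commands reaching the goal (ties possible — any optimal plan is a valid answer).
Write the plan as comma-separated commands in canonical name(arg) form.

start: x=0 y=3 heading=N
t=1 strafe(right, 2) ⇒ x=2 y=3 heading=N
t=2 strafe(right, 1) ⇒ x=3 y=3 heading=N
t=3 back(4) ⇒ x=3 y=0 heading=N
shorter routes all fall short; 3 is best.

strafe(right, 2), strafe(right, 1), back(4)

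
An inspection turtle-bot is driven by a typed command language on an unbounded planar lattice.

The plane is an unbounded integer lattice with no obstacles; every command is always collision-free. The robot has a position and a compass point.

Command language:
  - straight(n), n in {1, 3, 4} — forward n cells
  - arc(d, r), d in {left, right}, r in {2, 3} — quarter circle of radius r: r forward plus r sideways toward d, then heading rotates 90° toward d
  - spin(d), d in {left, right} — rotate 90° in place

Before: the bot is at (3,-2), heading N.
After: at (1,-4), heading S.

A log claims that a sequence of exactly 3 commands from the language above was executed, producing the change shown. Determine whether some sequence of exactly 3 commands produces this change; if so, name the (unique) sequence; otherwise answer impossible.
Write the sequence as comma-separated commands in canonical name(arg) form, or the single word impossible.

arc(left, 2), spin(left), straight(4)

key: position moved to (1,-4) AND the heading swung to S — translation plus rotation needed
initial: at (3,-2), heading N
step 1 (arc(left, 2)): at (1,0), heading W
step 2 (spin(left)): at (1,0), heading S
step 3 (straight(4)): at (1,-4), heading S
uniquely the one of 729 3-step routes that fits.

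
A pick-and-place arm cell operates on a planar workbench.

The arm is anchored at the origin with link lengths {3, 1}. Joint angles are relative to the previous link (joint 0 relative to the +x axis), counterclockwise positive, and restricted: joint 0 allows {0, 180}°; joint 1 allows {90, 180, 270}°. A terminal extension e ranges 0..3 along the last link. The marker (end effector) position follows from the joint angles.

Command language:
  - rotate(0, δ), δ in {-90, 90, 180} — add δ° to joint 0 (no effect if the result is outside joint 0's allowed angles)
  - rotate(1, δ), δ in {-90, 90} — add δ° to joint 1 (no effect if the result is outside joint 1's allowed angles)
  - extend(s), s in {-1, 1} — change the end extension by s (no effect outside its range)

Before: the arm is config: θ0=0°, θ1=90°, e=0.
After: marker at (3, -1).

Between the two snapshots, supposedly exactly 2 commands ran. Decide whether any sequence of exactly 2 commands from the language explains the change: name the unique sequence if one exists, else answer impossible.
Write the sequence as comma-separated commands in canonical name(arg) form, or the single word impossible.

begin: config: θ0=0°, θ1=90°, e=0
t=1 rotate(1, 90) ⇒ config: θ0=0°, θ1=180°, e=0
t=2 rotate(1, 90) ⇒ config: θ0=0°, θ1=270°, e=0
uniquely the one of 49 2-step routes that fits.

rotate(1, 90), rotate(1, 90)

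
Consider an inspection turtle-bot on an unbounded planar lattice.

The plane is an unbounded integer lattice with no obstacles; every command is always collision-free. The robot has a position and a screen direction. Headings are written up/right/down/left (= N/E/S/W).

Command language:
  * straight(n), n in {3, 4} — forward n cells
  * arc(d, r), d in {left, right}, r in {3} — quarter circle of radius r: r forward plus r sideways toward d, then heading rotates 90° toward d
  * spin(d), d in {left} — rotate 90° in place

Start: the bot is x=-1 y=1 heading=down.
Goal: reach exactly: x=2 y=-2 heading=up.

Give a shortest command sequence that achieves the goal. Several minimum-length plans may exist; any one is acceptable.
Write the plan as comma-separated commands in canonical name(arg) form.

arc(left, 3), spin(left)

initial: x=-1 y=1 heading=down
1. arc(left, 3) → x=2 y=-2 heading=right
2. spin(left) → x=2 y=-2 heading=up
nothing shorter than 2 reaches the goal.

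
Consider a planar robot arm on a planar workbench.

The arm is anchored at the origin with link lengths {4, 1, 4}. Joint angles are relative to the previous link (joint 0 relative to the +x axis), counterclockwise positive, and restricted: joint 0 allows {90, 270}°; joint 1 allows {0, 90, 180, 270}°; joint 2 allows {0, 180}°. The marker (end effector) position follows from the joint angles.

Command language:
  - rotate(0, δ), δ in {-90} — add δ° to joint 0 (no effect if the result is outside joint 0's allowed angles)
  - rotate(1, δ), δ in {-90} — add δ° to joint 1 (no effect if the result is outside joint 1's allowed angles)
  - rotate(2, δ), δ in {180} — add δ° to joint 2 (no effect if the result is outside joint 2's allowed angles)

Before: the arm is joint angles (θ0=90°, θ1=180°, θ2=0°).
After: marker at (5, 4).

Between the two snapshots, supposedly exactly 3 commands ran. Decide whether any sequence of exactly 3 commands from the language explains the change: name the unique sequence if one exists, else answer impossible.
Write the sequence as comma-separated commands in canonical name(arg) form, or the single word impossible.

t0: joint angles (θ0=90°, θ1=180°, θ2=0°)
step 1 (rotate(1, -90)): joint angles (θ0=90°, θ1=90°, θ2=0°)
step 2 (rotate(1, -90)): joint angles (θ0=90°, θ1=0°, θ2=0°)
step 3 (rotate(1, -90)): joint angles (θ0=90°, θ1=270°, θ2=0°)
no other 3-command option fits: unique.

rotate(1, -90), rotate(1, -90), rotate(1, -90)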